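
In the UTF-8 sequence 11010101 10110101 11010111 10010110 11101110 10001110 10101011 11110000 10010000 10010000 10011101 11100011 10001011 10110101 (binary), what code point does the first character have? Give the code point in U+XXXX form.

Offset 0: leading byte 0xD5 = 11010101 → 2-byte char #1 = D5 B5.
Leading byte 0xD5 = 11010101 matches 110xxxxx → 2-byte sequence.
Byte 1: 0xD5 = 11010101, payload 10101 (5 bits).
Byte 2: 0xB5 = 10110101 (10xxxxxx ✓), payload 110101.
Concatenate: 10101110101 = 0x575 (11 bits → U+0575).

U+0575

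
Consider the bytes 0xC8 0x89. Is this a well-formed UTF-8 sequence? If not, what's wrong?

valid

Leading byte 0xC8 = 11001000 → 2-byte form.
Continuation bytes 0x89=10001001 all match 10xxxxxx.
Decoded value 0x209 is ≥ 0x80 (shortest form) and not a surrogate.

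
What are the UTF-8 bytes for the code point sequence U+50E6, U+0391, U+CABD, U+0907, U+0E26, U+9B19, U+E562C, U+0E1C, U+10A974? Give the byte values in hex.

U+50E6: 3-byte form → E5 83 A6.
U+0391: 2-byte form → CE 91.
U+CABD: 3-byte form → EC AA BD.
U+0907: 3-byte form → E0 A4 87.
U+0E26: 3-byte form → E0 B8 A6.
U+9B19: 3-byte form → E9 AC 99.
U+E562C: 4-byte form → F3 A5 98 AC.
U+0E1C: 3-byte form → E0 B8 9C.
U+10A974: 4-byte form → F4 8A A5 B4.
Concatenated (28 bytes): E5 83 A6 CE 91 EC AA BD E0 A4 87 E0 B8 A6 E9 AC 99 F3 A5 98 AC E0 B8 9C F4 8A A5 B4.

E5 83 A6 CE 91 EC AA BD E0 A4 87 E0 B8 A6 E9 AC 99 F3 A5 98 AC E0 B8 9C F4 8A A5 B4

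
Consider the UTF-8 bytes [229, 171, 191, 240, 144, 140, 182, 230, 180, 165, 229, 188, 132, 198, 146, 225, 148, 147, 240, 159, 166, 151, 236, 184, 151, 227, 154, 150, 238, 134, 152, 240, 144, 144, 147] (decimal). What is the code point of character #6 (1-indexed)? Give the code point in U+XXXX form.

Offset 0: leading byte 0xE5 = 11100101 → 3-byte char #1 = E5 AB BF.
Offset 3: leading byte 0xF0 = 11110000 → 4-byte char #2 = F0 90 8C B6.
Offset 7: leading byte 0xE6 = 11100110 → 3-byte char #3 = E6 B4 A5.
Offset 10: leading byte 0xE5 = 11100101 → 3-byte char #4 = E5 BC 84.
Offset 13: leading byte 0xC6 = 11000110 → 2-byte char #5 = C6 92.
Offset 15: leading byte 0xE1 = 11100001 → 3-byte char #6 = E1 94 93.
Leading byte 0xE1 = 11100001 matches 1110xxxx → 3-byte sequence.
Byte 1: 0xE1 = 11100001, payload 0001 (4 bits).
Byte 2: 0x94 = 10010100 (10xxxxxx ✓), payload 010100.
Byte 3: 0x93 = 10010011 (10xxxxxx ✓), payload 010011.
Concatenate: 0001010100010011 = 0x1513 (16 bits → U+1513).

U+1513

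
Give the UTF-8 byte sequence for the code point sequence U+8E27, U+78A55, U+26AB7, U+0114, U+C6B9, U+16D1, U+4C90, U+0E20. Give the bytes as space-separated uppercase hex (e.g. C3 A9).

U+8E27: 3-byte form → E8 B8 A7.
U+78A55: 4-byte form → F1 B8 A9 95.
U+26AB7: 4-byte form → F0 A6 AA B7.
U+0114: 2-byte form → C4 94.
U+C6B9: 3-byte form → EC 9A B9.
U+16D1: 3-byte form → E1 9B 91.
U+4C90: 3-byte form → E4 B2 90.
U+0E20: 3-byte form → E0 B8 A0.
Concatenated (25 bytes): E8 B8 A7 F1 B8 A9 95 F0 A6 AA B7 C4 94 EC 9A B9 E1 9B 91 E4 B2 90 E0 B8 A0.

E8 B8 A7 F1 B8 A9 95 F0 A6 AA B7 C4 94 EC 9A B9 E1 9B 91 E4 B2 90 E0 B8 A0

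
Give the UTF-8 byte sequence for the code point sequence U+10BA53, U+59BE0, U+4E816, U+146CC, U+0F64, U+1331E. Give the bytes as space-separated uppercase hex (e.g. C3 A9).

U+10BA53: 4-byte form → F4 8B A9 93.
U+59BE0: 4-byte form → F1 99 AF A0.
U+4E816: 4-byte form → F1 8E A0 96.
U+146CC: 4-byte form → F0 94 9B 8C.
U+0F64: 3-byte form → E0 BD A4.
U+1331E: 4-byte form → F0 93 8C 9E.
Concatenated (23 bytes): F4 8B A9 93 F1 99 AF A0 F1 8E A0 96 F0 94 9B 8C E0 BD A4 F0 93 8C 9E.

F4 8B A9 93 F1 99 AF A0 F1 8E A0 96 F0 94 9B 8C E0 BD A4 F0 93 8C 9E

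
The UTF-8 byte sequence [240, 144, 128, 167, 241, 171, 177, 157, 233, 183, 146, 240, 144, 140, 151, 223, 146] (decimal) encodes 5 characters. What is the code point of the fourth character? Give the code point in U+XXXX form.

U+10317

Offset 0: leading byte 0xF0 = 11110000 → 4-byte char #1 = F0 90 80 A7.
Offset 4: leading byte 0xF1 = 11110001 → 4-byte char #2 = F1 AB B1 9D.
Offset 8: leading byte 0xE9 = 11101001 → 3-byte char #3 = E9 B7 92.
Offset 11: leading byte 0xF0 = 11110000 → 4-byte char #4 = F0 90 8C 97.
Leading byte 0xF0 = 11110000 matches 11110xxx → 4-byte sequence.
Byte 1: 0xF0 = 11110000, payload 000 (3 bits).
Byte 2: 0x90 = 10010000 (10xxxxxx ✓), payload 010000.
Byte 3: 0x8C = 10001100 (10xxxxxx ✓), payload 001100.
Byte 4: 0x97 = 10010111 (10xxxxxx ✓), payload 010111.
Concatenate: 000010000001100010111 = 0x10317 (21 bits → U+10317).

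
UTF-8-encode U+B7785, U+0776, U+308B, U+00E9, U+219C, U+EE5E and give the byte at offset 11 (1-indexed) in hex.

1-indexed offset 11 is 0-indexed offset 10.
U+B7785 → 4-byte form F2 B7 9E 85 at offsets 0–3.
U+0776 → 2-byte form DD B6 at offsets 4–5.
U+308B → 3-byte form E3 82 8B at offsets 6–8.
U+00E9 → 2-byte form C3 A9 at offsets 9–10.
Offset 10 falls in char 4's range; it's byte 2 of C3 A9 = 0xA9.

0xA9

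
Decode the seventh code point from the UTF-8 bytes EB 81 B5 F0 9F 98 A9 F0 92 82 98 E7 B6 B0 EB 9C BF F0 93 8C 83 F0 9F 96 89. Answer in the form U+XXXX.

Offset 0: leading byte 0xEB = 11101011 → 3-byte char #1 = EB 81 B5.
Offset 3: leading byte 0xF0 = 11110000 → 4-byte char #2 = F0 9F 98 A9.
Offset 7: leading byte 0xF0 = 11110000 → 4-byte char #3 = F0 92 82 98.
Offset 11: leading byte 0xE7 = 11100111 → 3-byte char #4 = E7 B6 B0.
Offset 14: leading byte 0xEB = 11101011 → 3-byte char #5 = EB 9C BF.
Offset 17: leading byte 0xF0 = 11110000 → 4-byte char #6 = F0 93 8C 83.
Offset 21: leading byte 0xF0 = 11110000 → 4-byte char #7 = F0 9F 96 89.
Leading byte 0xF0 = 11110000 matches 11110xxx → 4-byte sequence.
Byte 1: 0xF0 = 11110000, payload 000 (3 bits).
Byte 2: 0x9F = 10011111 (10xxxxxx ✓), payload 011111.
Byte 3: 0x96 = 10010110 (10xxxxxx ✓), payload 010110.
Byte 4: 0x89 = 10001001 (10xxxxxx ✓), payload 001001.
Concatenate: 000011111010110001001 = 0x1F589 (21 bits → U+1F589).

U+1F589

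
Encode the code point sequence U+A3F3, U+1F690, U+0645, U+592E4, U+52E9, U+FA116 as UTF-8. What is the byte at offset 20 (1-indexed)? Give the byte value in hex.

1-indexed offset 20 is 0-indexed offset 19.
U+A3F3 → 3-byte form EA 8F B3 at offsets 0–2.
U+1F690 → 4-byte form F0 9F 9A 90 at offsets 3–6.
U+0645 → 2-byte form D9 85 at offsets 7–8.
U+592E4 → 4-byte form F1 99 8B A4 at offsets 9–12.
U+52E9 → 3-byte form E5 8B A9 at offsets 13–15.
U+FA116 → 4-byte form F3 BA 84 96 at offsets 16–19.
Offset 19 falls in char 6's range; it's byte 4 of F3 BA 84 96 = 0x96.

0x96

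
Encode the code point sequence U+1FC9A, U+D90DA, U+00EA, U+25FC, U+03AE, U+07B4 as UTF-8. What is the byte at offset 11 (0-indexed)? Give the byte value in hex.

0x97

U+1FC9A → 4-byte form F0 9F B2 9A at offsets 0–3.
U+D90DA → 4-byte form F3 99 83 9A at offsets 4–7.
U+00EA → 2-byte form C3 AA at offsets 8–9.
U+25FC → 3-byte form E2 97 BC at offsets 10–12.
Offset 11 falls in char 4's range; it's byte 2 of E2 97 BC = 0x97.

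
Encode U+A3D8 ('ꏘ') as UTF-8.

EA 8F 98

U+A3D8 = 0xA3D8 = 41944 decimal. In range U+0800–U+FFFF → 3-byte form: 1110xxxx 10xxxxxx 10xxxxxx.
Binary (16 bits): 1010001111011000.
Split 4+6+6: 1010 | 001111 | 011000.
Byte 1: 11101010 = 0xEA.
Byte 2: 10001111 = 0x8F.
Byte 3: 10011000 = 0x98.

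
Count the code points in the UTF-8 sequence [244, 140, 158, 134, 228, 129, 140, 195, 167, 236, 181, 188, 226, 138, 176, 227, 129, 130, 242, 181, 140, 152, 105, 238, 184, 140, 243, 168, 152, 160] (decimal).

Byte at offset 0: 0xF4 = 11110100 → 4-byte char (#1). Advance 4.
Byte at offset 4: 0xE4 = 11100100 → 3-byte char (#2). Advance 3.
Byte at offset 7: 0xC3 = 11000011 → 2-byte char (#3). Advance 2.
Byte at offset 9: 0xEC = 11101100 → 3-byte char (#4). Advance 3.
Byte at offset 12: 0xE2 = 11100010 → 3-byte char (#5). Advance 3.
Byte at offset 15: 0xE3 = 11100011 → 3-byte char (#6). Advance 3.
Byte at offset 18: 0xF2 = 11110010 → 4-byte char (#7). Advance 4.
Byte at offset 22: 0x69 = 01101001 → 1-byte char (#8). Advance 1.
Byte at offset 23: 0xEE = 11101110 → 3-byte char (#9). Advance 3.
Byte at offset 26: 0xF3 = 11110011 → 4-byte char (#10). Advance 4.
Reached end at offset 30 after 10 code points.

10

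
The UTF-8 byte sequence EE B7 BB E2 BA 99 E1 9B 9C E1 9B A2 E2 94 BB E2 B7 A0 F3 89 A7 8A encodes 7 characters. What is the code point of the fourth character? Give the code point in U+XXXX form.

U+16E2

Offset 0: leading byte 0xEE = 11101110 → 3-byte char #1 = EE B7 BB.
Offset 3: leading byte 0xE2 = 11100010 → 3-byte char #2 = E2 BA 99.
Offset 6: leading byte 0xE1 = 11100001 → 3-byte char #3 = E1 9B 9C.
Offset 9: leading byte 0xE1 = 11100001 → 3-byte char #4 = E1 9B A2.
Leading byte 0xE1 = 11100001 matches 1110xxxx → 3-byte sequence.
Byte 1: 0xE1 = 11100001, payload 0001 (4 bits).
Byte 2: 0x9B = 10011011 (10xxxxxx ✓), payload 011011.
Byte 3: 0xA2 = 10100010 (10xxxxxx ✓), payload 100010.
Concatenate: 0001011011100010 = 0x16E2 (16 bits → U+16E2).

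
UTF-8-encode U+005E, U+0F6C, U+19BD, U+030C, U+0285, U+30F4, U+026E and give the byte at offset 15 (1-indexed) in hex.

1-indexed offset 15 is 0-indexed offset 14.
U+005E → 1-byte form 5E at offsets 0–0.
U+0F6C → 3-byte form E0 BD AC at offsets 1–3.
U+19BD → 3-byte form E1 A6 BD at offsets 4–6.
U+030C → 2-byte form CC 8C at offsets 7–8.
U+0285 → 2-byte form CA 85 at offsets 9–10.
U+30F4 → 3-byte form E3 83 B4 at offsets 11–13.
U+026E → 2-byte form C9 AE at offsets 14–15.
Offset 14 falls in char 7's range; it's byte 1 of C9 AE = 0xC9.

0xC9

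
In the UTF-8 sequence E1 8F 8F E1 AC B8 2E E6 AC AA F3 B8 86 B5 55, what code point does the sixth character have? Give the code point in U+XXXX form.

Offset 0: leading byte 0xE1 = 11100001 → 3-byte char #1 = E1 8F 8F.
Offset 3: leading byte 0xE1 = 11100001 → 3-byte char #2 = E1 AC B8.
Offset 6: leading byte 0x2E = 00101110 → 1-byte char #3 = 2E.
Offset 7: leading byte 0xE6 = 11100110 → 3-byte char #4 = E6 AC AA.
Offset 10: leading byte 0xF3 = 11110011 → 4-byte char #5 = F3 B8 86 B5.
Offset 14: leading byte 0x55 = 01010101 → 1-byte char #6 = 55.
Leading byte 0x55 = 01010101 matches 0xxxxxxx → 1-byte sequence.
Byte 1: 0x55 = 01010101, payload 1010101 (7 bits).
Concatenate: 1010101 = 0x55 (7 bits → U+0055).

U+0055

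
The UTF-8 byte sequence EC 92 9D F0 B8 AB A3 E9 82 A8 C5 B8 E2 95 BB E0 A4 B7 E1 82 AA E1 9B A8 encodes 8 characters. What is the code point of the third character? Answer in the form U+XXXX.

Offset 0: leading byte 0xEC = 11101100 → 3-byte char #1 = EC 92 9D.
Offset 3: leading byte 0xF0 = 11110000 → 4-byte char #2 = F0 B8 AB A3.
Offset 7: leading byte 0xE9 = 11101001 → 3-byte char #3 = E9 82 A8.
Leading byte 0xE9 = 11101001 matches 1110xxxx → 3-byte sequence.
Byte 1: 0xE9 = 11101001, payload 1001 (4 bits).
Byte 2: 0x82 = 10000010 (10xxxxxx ✓), payload 000010.
Byte 3: 0xA8 = 10101000 (10xxxxxx ✓), payload 101000.
Concatenate: 1001000010101000 = 0x90A8 (16 bits → U+90A8).

U+90A8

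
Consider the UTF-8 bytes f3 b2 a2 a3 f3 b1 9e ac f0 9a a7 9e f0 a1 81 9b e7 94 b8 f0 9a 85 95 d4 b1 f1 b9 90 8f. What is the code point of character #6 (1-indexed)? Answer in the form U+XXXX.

U+1A155

Offset 0: leading byte 0xF3 = 11110011 → 4-byte char #1 = F3 B2 A2 A3.
Offset 4: leading byte 0xF3 = 11110011 → 4-byte char #2 = F3 B1 9E AC.
Offset 8: leading byte 0xF0 = 11110000 → 4-byte char #3 = F0 9A A7 9E.
Offset 12: leading byte 0xF0 = 11110000 → 4-byte char #4 = F0 A1 81 9B.
Offset 16: leading byte 0xE7 = 11100111 → 3-byte char #5 = E7 94 B8.
Offset 19: leading byte 0xF0 = 11110000 → 4-byte char #6 = F0 9A 85 95.
Leading byte 0xF0 = 11110000 matches 11110xxx → 4-byte sequence.
Byte 1: 0xF0 = 11110000, payload 000 (3 bits).
Byte 2: 0x9A = 10011010 (10xxxxxx ✓), payload 011010.
Byte 3: 0x85 = 10000101 (10xxxxxx ✓), payload 000101.
Byte 4: 0x95 = 10010101 (10xxxxxx ✓), payload 010101.
Concatenate: 000011010000101010101 = 0x1A155 (21 bits → U+1A155).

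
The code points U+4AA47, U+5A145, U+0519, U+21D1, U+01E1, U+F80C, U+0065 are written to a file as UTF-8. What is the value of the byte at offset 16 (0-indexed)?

U+4AA47 → 4-byte form F1 8A A9 87 at offsets 0–3.
U+5A145 → 4-byte form F1 9A 85 85 at offsets 4–7.
U+0519 → 2-byte form D4 99 at offsets 8–9.
U+21D1 → 3-byte form E2 87 91 at offsets 10–12.
U+01E1 → 2-byte form C7 A1 at offsets 13–14.
U+F80C → 3-byte form EF A0 8C at offsets 15–17.
Offset 16 falls in char 6's range; it's byte 2 of EF A0 8C = 0xA0.

0xA0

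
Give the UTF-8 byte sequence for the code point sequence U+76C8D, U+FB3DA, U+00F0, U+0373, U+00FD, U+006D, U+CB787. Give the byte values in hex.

U+76C8D: 4-byte form → F1 B6 B2 8D.
U+FB3DA: 4-byte form → F3 BB 8F 9A.
U+00F0: 2-byte form → C3 B0.
U+0373: 2-byte form → CD B3.
U+00FD: 2-byte form → C3 BD.
U+006D: 1-byte form → 6D.
U+CB787: 4-byte form → F3 8B 9E 87.
Concatenated (19 bytes): F1 B6 B2 8D F3 BB 8F 9A C3 B0 CD B3 C3 BD 6D F3 8B 9E 87.

F1 B6 B2 8D F3 BB 8F 9A C3 B0 CD B3 C3 BD 6D F3 8B 9E 87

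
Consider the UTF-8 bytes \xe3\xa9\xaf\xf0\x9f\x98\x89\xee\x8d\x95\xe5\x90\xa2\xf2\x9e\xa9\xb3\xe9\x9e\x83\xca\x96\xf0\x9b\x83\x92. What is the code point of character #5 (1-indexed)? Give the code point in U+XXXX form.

Offset 0: leading byte 0xE3 = 11100011 → 3-byte char #1 = E3 A9 AF.
Offset 3: leading byte 0xF0 = 11110000 → 4-byte char #2 = F0 9F 98 89.
Offset 7: leading byte 0xEE = 11101110 → 3-byte char #3 = EE 8D 95.
Offset 10: leading byte 0xE5 = 11100101 → 3-byte char #4 = E5 90 A2.
Offset 13: leading byte 0xF2 = 11110010 → 4-byte char #5 = F2 9E A9 B3.
Leading byte 0xF2 = 11110010 matches 11110xxx → 4-byte sequence.
Byte 1: 0xF2 = 11110010, payload 010 (3 bits).
Byte 2: 0x9E = 10011110 (10xxxxxx ✓), payload 011110.
Byte 3: 0xA9 = 10101001 (10xxxxxx ✓), payload 101001.
Byte 4: 0xB3 = 10110011 (10xxxxxx ✓), payload 110011.
Concatenate: 010011110101001110011 = 0x9EA73 (21 bits → U+9EA73).

U+9EA73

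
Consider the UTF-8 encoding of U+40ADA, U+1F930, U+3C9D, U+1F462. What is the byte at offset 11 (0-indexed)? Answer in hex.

0xF0

U+40ADA → 4-byte form F1 80 AB 9A at offsets 0–3.
U+1F930 → 4-byte form F0 9F A4 B0 at offsets 4–7.
U+3C9D → 3-byte form E3 B2 9D at offsets 8–10.
U+1F462 → 4-byte form F0 9F 91 A2 at offsets 11–14.
Offset 11 falls in char 4's range; it's byte 1 of F0 9F 91 A2 = 0xF0.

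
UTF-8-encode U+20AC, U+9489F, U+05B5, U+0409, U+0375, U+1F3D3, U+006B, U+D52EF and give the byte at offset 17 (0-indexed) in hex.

0x6B

U+20AC → 3-byte form E2 82 AC at offsets 0–2.
U+9489F → 4-byte form F2 94 A2 9F at offsets 3–6.
U+05B5 → 2-byte form D6 B5 at offsets 7–8.
U+0409 → 2-byte form D0 89 at offsets 9–10.
U+0375 → 2-byte form CD B5 at offsets 11–12.
U+1F3D3 → 4-byte form F0 9F 8F 93 at offsets 13–16.
U+006B → 1-byte form 6B at offsets 17–17.
Offset 17 falls in char 7's range; it's byte 1 of 6B = 0x6B.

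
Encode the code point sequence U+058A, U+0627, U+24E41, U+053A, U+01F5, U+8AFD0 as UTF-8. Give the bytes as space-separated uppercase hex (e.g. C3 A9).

D6 8A D8 A7 F0 A4 B9 81 D4 BA C7 B5 F2 8A BF 90

U+058A: 2-byte form → D6 8A.
U+0627: 2-byte form → D8 A7.
U+24E41: 4-byte form → F0 A4 B9 81.
U+053A: 2-byte form → D4 BA.
U+01F5: 2-byte form → C7 B5.
U+8AFD0: 4-byte form → F2 8A BF 90.
Concatenated (16 bytes): D6 8A D8 A7 F0 A4 B9 81 D4 BA C7 B5 F2 8A BF 90.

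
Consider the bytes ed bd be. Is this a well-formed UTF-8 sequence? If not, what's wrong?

invalid (encodes a surrogate (U+D800–U+DFFF))

Structurally a 3-byte sequence; payload = 0xDF7E.
But 0xDF7E is in U+D800–U+DFFF, the surrogate range. Surrogates are not Unicode scalar values and are forbidden in UTF-8.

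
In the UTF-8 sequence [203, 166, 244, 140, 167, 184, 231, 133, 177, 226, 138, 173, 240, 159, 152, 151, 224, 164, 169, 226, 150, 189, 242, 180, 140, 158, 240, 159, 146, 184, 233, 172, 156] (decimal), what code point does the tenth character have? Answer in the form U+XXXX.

U+9B1C

Offset 0: leading byte 0xCB = 11001011 → 2-byte char #1 = CB A6.
Offset 2: leading byte 0xF4 = 11110100 → 4-byte char #2 = F4 8C A7 B8.
Offset 6: leading byte 0xE7 = 11100111 → 3-byte char #3 = E7 85 B1.
Offset 9: leading byte 0xE2 = 11100010 → 3-byte char #4 = E2 8A AD.
Offset 12: leading byte 0xF0 = 11110000 → 4-byte char #5 = F0 9F 98 97.
Offset 16: leading byte 0xE0 = 11100000 → 3-byte char #6 = E0 A4 A9.
Offset 19: leading byte 0xE2 = 11100010 → 3-byte char #7 = E2 96 BD.
Offset 22: leading byte 0xF2 = 11110010 → 4-byte char #8 = F2 B4 8C 9E.
Offset 26: leading byte 0xF0 = 11110000 → 4-byte char #9 = F0 9F 92 B8.
Offset 30: leading byte 0xE9 = 11101001 → 3-byte char #10 = E9 AC 9C.
Leading byte 0xE9 = 11101001 matches 1110xxxx → 3-byte sequence.
Byte 1: 0xE9 = 11101001, payload 1001 (4 bits).
Byte 2: 0xAC = 10101100 (10xxxxxx ✓), payload 101100.
Byte 3: 0x9C = 10011100 (10xxxxxx ✓), payload 011100.
Concatenate: 1001101100011100 = 0x9B1C (16 bits → U+9B1C).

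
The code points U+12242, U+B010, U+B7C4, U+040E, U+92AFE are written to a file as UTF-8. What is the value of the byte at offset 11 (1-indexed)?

1-indexed offset 11 is 0-indexed offset 10.
U+12242 → 4-byte form F0 92 89 82 at offsets 0–3.
U+B010 → 3-byte form EB 80 90 at offsets 4–6.
U+B7C4 → 3-byte form EB 9F 84 at offsets 7–9.
U+040E → 2-byte form D0 8E at offsets 10–11.
Offset 10 falls in char 4's range; it's byte 1 of D0 8E = 0xD0.

0xD0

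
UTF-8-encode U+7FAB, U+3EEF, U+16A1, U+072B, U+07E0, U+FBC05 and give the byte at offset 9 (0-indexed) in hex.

0xDC

U+7FAB → 3-byte form E7 BE AB at offsets 0–2.
U+3EEF → 3-byte form E3 BB AF at offsets 3–5.
U+16A1 → 3-byte form E1 9A A1 at offsets 6–8.
U+072B → 2-byte form DC AB at offsets 9–10.
Offset 9 falls in char 4's range; it's byte 1 of DC AB = 0xDC.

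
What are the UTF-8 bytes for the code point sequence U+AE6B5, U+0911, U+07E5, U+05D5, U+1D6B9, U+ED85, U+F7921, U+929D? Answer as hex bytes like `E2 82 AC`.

F2 AE 9A B5 E0 A4 91 DF A5 D7 95 F0 9D 9A B9 EE B6 85 F3 B7 A4 A1 E9 8A 9D

U+AE6B5: 4-byte form → F2 AE 9A B5.
U+0911: 3-byte form → E0 A4 91.
U+07E5: 2-byte form → DF A5.
U+05D5: 2-byte form → D7 95.
U+1D6B9: 4-byte form → F0 9D 9A B9.
U+ED85: 3-byte form → EE B6 85.
U+F7921: 4-byte form → F3 B7 A4 A1.
U+929D: 3-byte form → E9 8A 9D.
Concatenated (25 bytes): F2 AE 9A B5 E0 A4 91 DF A5 D7 95 F0 9D 9A B9 EE B6 85 F3 B7 A4 A1 E9 8A 9D.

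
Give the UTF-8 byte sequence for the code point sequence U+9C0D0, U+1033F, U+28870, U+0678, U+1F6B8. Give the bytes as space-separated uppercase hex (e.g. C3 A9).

U+9C0D0: 4-byte form → F2 9C 83 90.
U+1033F: 4-byte form → F0 90 8C BF.
U+28870: 4-byte form → F0 A8 A1 B0.
U+0678: 2-byte form → D9 B8.
U+1F6B8: 4-byte form → F0 9F 9A B8.
Concatenated (18 bytes): F2 9C 83 90 F0 90 8C BF F0 A8 A1 B0 D9 B8 F0 9F 9A B8.

F2 9C 83 90 F0 90 8C BF F0 A8 A1 B0 D9 B8 F0 9F 9A B8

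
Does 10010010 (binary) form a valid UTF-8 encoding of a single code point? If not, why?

Byte 0x92 = 10010010 has the form 10xxxxxx — a continuation byte — but there is no preceding leading byte.

invalid (continuation byte with no leading byte)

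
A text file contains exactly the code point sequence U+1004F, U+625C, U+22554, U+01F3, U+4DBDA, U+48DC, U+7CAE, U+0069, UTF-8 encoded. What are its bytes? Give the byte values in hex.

U+1004F: 4-byte form → F0 90 81 8F.
U+625C: 3-byte form → E6 89 9C.
U+22554: 4-byte form → F0 A2 95 94.
U+01F3: 2-byte form → C7 B3.
U+4DBDA: 4-byte form → F1 8D AF 9A.
U+48DC: 3-byte form → E4 A3 9C.
U+7CAE: 3-byte form → E7 B2 AE.
U+0069: 1-byte form → 69.
Concatenated (24 bytes): F0 90 81 8F E6 89 9C F0 A2 95 94 C7 B3 F1 8D AF 9A E4 A3 9C E7 B2 AE 69.

F0 90 81 8F E6 89 9C F0 A2 95 94 C7 B3 F1 8D AF 9A E4 A3 9C E7 B2 AE 69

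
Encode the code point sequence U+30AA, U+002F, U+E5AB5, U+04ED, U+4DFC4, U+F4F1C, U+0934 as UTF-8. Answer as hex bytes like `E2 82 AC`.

U+30AA: 3-byte form → E3 82 AA.
U+002F: 1-byte form → 2F.
U+E5AB5: 4-byte form → F3 A5 AA B5.
U+04ED: 2-byte form → D3 AD.
U+4DFC4: 4-byte form → F1 8D BF 84.
U+F4F1C: 4-byte form → F3 B4 BC 9C.
U+0934: 3-byte form → E0 A4 B4.
Concatenated (21 bytes): E3 82 AA 2F F3 A5 AA B5 D3 AD F1 8D BF 84 F3 B4 BC 9C E0 A4 B4.

E3 82 AA 2F F3 A5 AA B5 D3 AD F1 8D BF 84 F3 B4 BC 9C E0 A4 B4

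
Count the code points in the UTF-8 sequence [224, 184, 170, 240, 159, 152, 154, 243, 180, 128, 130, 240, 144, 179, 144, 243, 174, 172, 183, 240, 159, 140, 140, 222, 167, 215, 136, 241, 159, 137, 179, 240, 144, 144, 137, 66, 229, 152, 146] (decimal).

12

Byte at offset 0: 0xE0 = 11100000 → 3-byte char (#1). Advance 3.
Byte at offset 3: 0xF0 = 11110000 → 4-byte char (#2). Advance 4.
Byte at offset 7: 0xF3 = 11110011 → 4-byte char (#3). Advance 4.
Byte at offset 11: 0xF0 = 11110000 → 4-byte char (#4). Advance 4.
Byte at offset 15: 0xF3 = 11110011 → 4-byte char (#5). Advance 4.
Byte at offset 19: 0xF0 = 11110000 → 4-byte char (#6). Advance 4.
Byte at offset 23: 0xDE = 11011110 → 2-byte char (#7). Advance 2.
Byte at offset 25: 0xD7 = 11010111 → 2-byte char (#8). Advance 2.
Byte at offset 27: 0xF1 = 11110001 → 4-byte char (#9). Advance 4.
Byte at offset 31: 0xF0 = 11110000 → 4-byte char (#10). Advance 4.
Byte at offset 35: 0x42 = 01000010 → 1-byte char (#11). Advance 1.
Byte at offset 36: 0xE5 = 11100101 → 3-byte char (#12). Advance 3.
Reached end at offset 39 after 12 code points.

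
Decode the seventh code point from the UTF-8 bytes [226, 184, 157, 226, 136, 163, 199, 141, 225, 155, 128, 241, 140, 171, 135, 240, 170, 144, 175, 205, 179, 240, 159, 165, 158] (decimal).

Offset 0: leading byte 0xE2 = 11100010 → 3-byte char #1 = E2 B8 9D.
Offset 3: leading byte 0xE2 = 11100010 → 3-byte char #2 = E2 88 A3.
Offset 6: leading byte 0xC7 = 11000111 → 2-byte char #3 = C7 8D.
Offset 8: leading byte 0xE1 = 11100001 → 3-byte char #4 = E1 9B 80.
Offset 11: leading byte 0xF1 = 11110001 → 4-byte char #5 = F1 8C AB 87.
Offset 15: leading byte 0xF0 = 11110000 → 4-byte char #6 = F0 AA 90 AF.
Offset 19: leading byte 0xCD = 11001101 → 2-byte char #7 = CD B3.
Leading byte 0xCD = 11001101 matches 110xxxxx → 2-byte sequence.
Byte 1: 0xCD = 11001101, payload 01101 (5 bits).
Byte 2: 0xB3 = 10110011 (10xxxxxx ✓), payload 110011.
Concatenate: 01101110011 = 0x373 (11 bits → U+0373).

U+0373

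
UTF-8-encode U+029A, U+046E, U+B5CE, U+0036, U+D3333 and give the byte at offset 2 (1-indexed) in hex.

1-indexed offset 2 is 0-indexed offset 1.
U+029A → 2-byte form CA 9A at offsets 0–1.
Offset 1 falls in char 1's range; it's byte 2 of CA 9A = 0x9A.

0x9A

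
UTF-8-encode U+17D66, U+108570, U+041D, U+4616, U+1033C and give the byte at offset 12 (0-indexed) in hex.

0x96

U+17D66 → 4-byte form F0 97 B5 A6 at offsets 0–3.
U+108570 → 4-byte form F4 88 95 B0 at offsets 4–7.
U+041D → 2-byte form D0 9D at offsets 8–9.
U+4616 → 3-byte form E4 98 96 at offsets 10–12.
Offset 12 falls in char 4's range; it's byte 3 of E4 98 96 = 0x96.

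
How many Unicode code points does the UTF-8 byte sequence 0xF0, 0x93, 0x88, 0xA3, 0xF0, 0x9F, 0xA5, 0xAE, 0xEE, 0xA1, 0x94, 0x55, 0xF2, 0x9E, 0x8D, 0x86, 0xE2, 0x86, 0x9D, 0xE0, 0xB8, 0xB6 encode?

7

Byte at offset 0: 0xF0 = 11110000 → 4-byte char (#1). Advance 4.
Byte at offset 4: 0xF0 = 11110000 → 4-byte char (#2). Advance 4.
Byte at offset 8: 0xEE = 11101110 → 3-byte char (#3). Advance 3.
Byte at offset 11: 0x55 = 01010101 → 1-byte char (#4). Advance 1.
Byte at offset 12: 0xF2 = 11110010 → 4-byte char (#5). Advance 4.
Byte at offset 16: 0xE2 = 11100010 → 3-byte char (#6). Advance 3.
Byte at offset 19: 0xE0 = 11100000 → 3-byte char (#7). Advance 3.
Reached end at offset 22 after 7 code points.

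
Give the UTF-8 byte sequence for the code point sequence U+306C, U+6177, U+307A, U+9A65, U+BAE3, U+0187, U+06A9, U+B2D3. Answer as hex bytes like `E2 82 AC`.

U+306C: 3-byte form → E3 81 AC.
U+6177: 3-byte form → E6 85 B7.
U+307A: 3-byte form → E3 81 BA.
U+9A65: 3-byte form → E9 A9 A5.
U+BAE3: 3-byte form → EB AB A3.
U+0187: 2-byte form → C6 87.
U+06A9: 2-byte form → DA A9.
U+B2D3: 3-byte form → EB 8B 93.
Concatenated (22 bytes): E3 81 AC E6 85 B7 E3 81 BA E9 A9 A5 EB AB A3 C6 87 DA A9 EB 8B 93.

E3 81 AC E6 85 B7 E3 81 BA E9 A9 A5 EB AB A3 C6 87 DA A9 EB 8B 93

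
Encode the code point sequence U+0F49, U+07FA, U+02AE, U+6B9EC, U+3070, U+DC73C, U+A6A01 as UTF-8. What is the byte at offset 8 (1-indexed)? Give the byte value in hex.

0xF1

1-indexed offset 8 is 0-indexed offset 7.
U+0F49 → 3-byte form E0 BD 89 at offsets 0–2.
U+07FA → 2-byte form DF BA at offsets 3–4.
U+02AE → 2-byte form CA AE at offsets 5–6.
U+6B9EC → 4-byte form F1 AB A7 AC at offsets 7–10.
Offset 7 falls in char 4's range; it's byte 1 of F1 AB A7 AC = 0xF1.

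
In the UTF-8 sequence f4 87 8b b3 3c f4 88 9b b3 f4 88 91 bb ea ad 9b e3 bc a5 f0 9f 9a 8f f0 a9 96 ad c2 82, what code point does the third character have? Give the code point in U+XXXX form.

Offset 0: leading byte 0xF4 = 11110100 → 4-byte char #1 = F4 87 8B B3.
Offset 4: leading byte 0x3C = 00111100 → 1-byte char #2 = 3C.
Offset 5: leading byte 0xF4 = 11110100 → 4-byte char #3 = F4 88 9B B3.
Leading byte 0xF4 = 11110100 matches 11110xxx → 4-byte sequence.
Byte 1: 0xF4 = 11110100, payload 100 (3 bits).
Byte 2: 0x88 = 10001000 (10xxxxxx ✓), payload 001000.
Byte 3: 0x9B = 10011011 (10xxxxxx ✓), payload 011011.
Byte 4: 0xB3 = 10110011 (10xxxxxx ✓), payload 110011.
Concatenate: 100001000011011110011 = 0x1086F3 (21 bits → U+1086F3).

U+1086F3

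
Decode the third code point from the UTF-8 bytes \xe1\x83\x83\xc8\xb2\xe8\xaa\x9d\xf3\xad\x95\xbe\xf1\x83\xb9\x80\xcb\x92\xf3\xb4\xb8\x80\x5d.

Offset 0: leading byte 0xE1 = 11100001 → 3-byte char #1 = E1 83 83.
Offset 3: leading byte 0xC8 = 11001000 → 2-byte char #2 = C8 B2.
Offset 5: leading byte 0xE8 = 11101000 → 3-byte char #3 = E8 AA 9D.
Leading byte 0xE8 = 11101000 matches 1110xxxx → 3-byte sequence.
Byte 1: 0xE8 = 11101000, payload 1000 (4 bits).
Byte 2: 0xAA = 10101010 (10xxxxxx ✓), payload 101010.
Byte 3: 0x9D = 10011101 (10xxxxxx ✓), payload 011101.
Concatenate: 1000101010011101 = 0x8A9D (16 bits → U+8A9D).

U+8A9D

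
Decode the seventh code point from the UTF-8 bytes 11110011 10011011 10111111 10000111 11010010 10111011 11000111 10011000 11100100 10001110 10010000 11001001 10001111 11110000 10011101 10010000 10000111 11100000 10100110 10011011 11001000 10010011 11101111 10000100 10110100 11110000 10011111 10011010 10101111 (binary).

Offset 0: leading byte 0xF3 = 11110011 → 4-byte char #1 = F3 9B BF 87.
Offset 4: leading byte 0xD2 = 11010010 → 2-byte char #2 = D2 BB.
Offset 6: leading byte 0xC7 = 11000111 → 2-byte char #3 = C7 98.
Offset 8: leading byte 0xE4 = 11100100 → 3-byte char #4 = E4 8E 90.
Offset 11: leading byte 0xC9 = 11001001 → 2-byte char #5 = C9 8F.
Offset 13: leading byte 0xF0 = 11110000 → 4-byte char #6 = F0 9D 90 87.
Offset 17: leading byte 0xE0 = 11100000 → 3-byte char #7 = E0 A6 9B.
Leading byte 0xE0 = 11100000 matches 1110xxxx → 3-byte sequence.
Byte 1: 0xE0 = 11100000, payload 0000 (4 bits).
Byte 2: 0xA6 = 10100110 (10xxxxxx ✓), payload 100110.
Byte 3: 0x9B = 10011011 (10xxxxxx ✓), payload 011011.
Concatenate: 0000100110011011 = 0x99B (16 bits → U+099B).

U+099B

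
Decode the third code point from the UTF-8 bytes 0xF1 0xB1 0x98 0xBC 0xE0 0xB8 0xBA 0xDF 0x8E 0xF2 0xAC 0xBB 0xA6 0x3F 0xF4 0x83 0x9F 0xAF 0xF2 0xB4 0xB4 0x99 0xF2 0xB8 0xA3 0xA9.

Offset 0: leading byte 0xF1 = 11110001 → 4-byte char #1 = F1 B1 98 BC.
Offset 4: leading byte 0xE0 = 11100000 → 3-byte char #2 = E0 B8 BA.
Offset 7: leading byte 0xDF = 11011111 → 2-byte char #3 = DF 8E.
Leading byte 0xDF = 11011111 matches 110xxxxx → 2-byte sequence.
Byte 1: 0xDF = 11011111, payload 11111 (5 bits).
Byte 2: 0x8E = 10001110 (10xxxxxx ✓), payload 001110.
Concatenate: 11111001110 = 0x7CE (11 bits → U+07CE).

U+07CE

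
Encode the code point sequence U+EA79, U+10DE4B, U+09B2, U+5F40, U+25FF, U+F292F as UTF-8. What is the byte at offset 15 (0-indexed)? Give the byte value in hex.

U+EA79 → 3-byte form EE A9 B9 at offsets 0–2.
U+10DE4B → 4-byte form F4 8D B9 8B at offsets 3–6.
U+09B2 → 3-byte form E0 A6 B2 at offsets 7–9.
U+5F40 → 3-byte form E5 BD 80 at offsets 10–12.
U+25FF → 3-byte form E2 97 BF at offsets 13–15.
Offset 15 falls in char 5's range; it's byte 3 of E2 97 BF = 0xBF.

0xBF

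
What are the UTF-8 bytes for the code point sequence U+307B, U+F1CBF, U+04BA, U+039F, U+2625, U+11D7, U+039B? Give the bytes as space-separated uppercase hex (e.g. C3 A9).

E3 81 BB F3 B1 B2 BF D2 BA CE 9F E2 98 A5 E1 87 97 CE 9B

U+307B: 3-byte form → E3 81 BB.
U+F1CBF: 4-byte form → F3 B1 B2 BF.
U+04BA: 2-byte form → D2 BA.
U+039F: 2-byte form → CE 9F.
U+2625: 3-byte form → E2 98 A5.
U+11D7: 3-byte form → E1 87 97.
U+039B: 2-byte form → CE 9B.
Concatenated (19 bytes): E3 81 BB F3 B1 B2 BF D2 BA CE 9F E2 98 A5 E1 87 97 CE 9B.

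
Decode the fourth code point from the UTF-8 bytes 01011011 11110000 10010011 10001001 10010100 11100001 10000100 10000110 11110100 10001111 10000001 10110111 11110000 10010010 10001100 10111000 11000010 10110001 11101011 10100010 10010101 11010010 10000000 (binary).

U+10F077

Offset 0: leading byte 0x5B = 01011011 → 1-byte char #1 = 5B.
Offset 1: leading byte 0xF0 = 11110000 → 4-byte char #2 = F0 93 89 94.
Offset 5: leading byte 0xE1 = 11100001 → 3-byte char #3 = E1 84 86.
Offset 8: leading byte 0xF4 = 11110100 → 4-byte char #4 = F4 8F 81 B7.
Leading byte 0xF4 = 11110100 matches 11110xxx → 4-byte sequence.
Byte 1: 0xF4 = 11110100, payload 100 (3 bits).
Byte 2: 0x8F = 10001111 (10xxxxxx ✓), payload 001111.
Byte 3: 0x81 = 10000001 (10xxxxxx ✓), payload 000001.
Byte 4: 0xB7 = 10110111 (10xxxxxx ✓), payload 110111.
Concatenate: 100001111000001110111 = 0x10F077 (21 bits → U+10F077).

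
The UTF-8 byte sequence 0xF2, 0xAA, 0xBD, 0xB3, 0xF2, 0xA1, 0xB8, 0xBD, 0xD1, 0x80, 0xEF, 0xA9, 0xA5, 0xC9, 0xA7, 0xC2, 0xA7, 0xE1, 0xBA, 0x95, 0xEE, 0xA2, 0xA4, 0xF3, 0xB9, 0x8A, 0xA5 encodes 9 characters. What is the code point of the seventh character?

U+1E95

Offset 0: leading byte 0xF2 = 11110010 → 4-byte char #1 = F2 AA BD B3.
Offset 4: leading byte 0xF2 = 11110010 → 4-byte char #2 = F2 A1 B8 BD.
Offset 8: leading byte 0xD1 = 11010001 → 2-byte char #3 = D1 80.
Offset 10: leading byte 0xEF = 11101111 → 3-byte char #4 = EF A9 A5.
Offset 13: leading byte 0xC9 = 11001001 → 2-byte char #5 = C9 A7.
Offset 15: leading byte 0xC2 = 11000010 → 2-byte char #6 = C2 A7.
Offset 17: leading byte 0xE1 = 11100001 → 3-byte char #7 = E1 BA 95.
Leading byte 0xE1 = 11100001 matches 1110xxxx → 3-byte sequence.
Byte 1: 0xE1 = 11100001, payload 0001 (4 bits).
Byte 2: 0xBA = 10111010 (10xxxxxx ✓), payload 111010.
Byte 3: 0x95 = 10010101 (10xxxxxx ✓), payload 010101.
Concatenate: 0001111010010101 = 0x1E95 (16 bits → U+1E95).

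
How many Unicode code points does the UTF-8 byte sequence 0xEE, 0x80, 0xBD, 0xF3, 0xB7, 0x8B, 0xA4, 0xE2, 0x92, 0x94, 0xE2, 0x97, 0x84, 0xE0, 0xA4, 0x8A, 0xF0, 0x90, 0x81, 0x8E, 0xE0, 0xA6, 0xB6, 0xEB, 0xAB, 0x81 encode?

Byte at offset 0: 0xEE = 11101110 → 3-byte char (#1). Advance 3.
Byte at offset 3: 0xF3 = 11110011 → 4-byte char (#2). Advance 4.
Byte at offset 7: 0xE2 = 11100010 → 3-byte char (#3). Advance 3.
Byte at offset 10: 0xE2 = 11100010 → 3-byte char (#4). Advance 3.
Byte at offset 13: 0xE0 = 11100000 → 3-byte char (#5). Advance 3.
Byte at offset 16: 0xF0 = 11110000 → 4-byte char (#6). Advance 4.
Byte at offset 20: 0xE0 = 11100000 → 3-byte char (#7). Advance 3.
Byte at offset 23: 0xEB = 11101011 → 3-byte char (#8). Advance 3.
Reached end at offset 26 after 8 code points.

8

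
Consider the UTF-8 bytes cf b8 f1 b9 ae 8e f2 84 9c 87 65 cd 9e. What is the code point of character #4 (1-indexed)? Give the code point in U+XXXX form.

U+0065

Offset 0: leading byte 0xCF = 11001111 → 2-byte char #1 = CF B8.
Offset 2: leading byte 0xF1 = 11110001 → 4-byte char #2 = F1 B9 AE 8E.
Offset 6: leading byte 0xF2 = 11110010 → 4-byte char #3 = F2 84 9C 87.
Offset 10: leading byte 0x65 = 01100101 → 1-byte char #4 = 65.
Leading byte 0x65 = 01100101 matches 0xxxxxxx → 1-byte sequence.
Byte 1: 0x65 = 01100101, payload 1100101 (7 bits).
Concatenate: 1100101 = 0x65 (7 bits → U+0065).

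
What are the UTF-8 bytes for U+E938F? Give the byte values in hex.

U+E938F = 0xE938F = 955279 decimal. In range U+10000–U+10FFFF → 4-byte form: 11110xxx 10xxxxxx 10xxxxxx 10xxxxxx.
Binary (21 bits): 011101001001110001111.
Split 3+6+6+6: 011 | 101001 | 001110 | 001111.
Byte 1: 11110011 = 0xF3.
Byte 2: 10101001 = 0xA9.
Byte 3: 10001110 = 0x8E.
Byte 4: 10001111 = 0x8F.

F3 A9 8E 8F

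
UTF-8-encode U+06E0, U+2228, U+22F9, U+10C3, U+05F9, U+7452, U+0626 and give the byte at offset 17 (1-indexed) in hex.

0xD8

1-indexed offset 17 is 0-indexed offset 16.
U+06E0 → 2-byte form DB A0 at offsets 0–1.
U+2228 → 3-byte form E2 88 A8 at offsets 2–4.
U+22F9 → 3-byte form E2 8B B9 at offsets 5–7.
U+10C3 → 3-byte form E1 83 83 at offsets 8–10.
U+05F9 → 2-byte form D7 B9 at offsets 11–12.
U+7452 → 3-byte form E7 91 92 at offsets 13–15.
U+0626 → 2-byte form D8 A6 at offsets 16–17.
Offset 16 falls in char 7's range; it's byte 1 of D8 A6 = 0xD8.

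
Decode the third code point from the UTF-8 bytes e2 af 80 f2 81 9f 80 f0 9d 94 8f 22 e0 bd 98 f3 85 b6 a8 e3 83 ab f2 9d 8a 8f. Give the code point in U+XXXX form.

U+1D50F

Offset 0: leading byte 0xE2 = 11100010 → 3-byte char #1 = E2 AF 80.
Offset 3: leading byte 0xF2 = 11110010 → 4-byte char #2 = F2 81 9F 80.
Offset 7: leading byte 0xF0 = 11110000 → 4-byte char #3 = F0 9D 94 8F.
Leading byte 0xF0 = 11110000 matches 11110xxx → 4-byte sequence.
Byte 1: 0xF0 = 11110000, payload 000 (3 bits).
Byte 2: 0x9D = 10011101 (10xxxxxx ✓), payload 011101.
Byte 3: 0x94 = 10010100 (10xxxxxx ✓), payload 010100.
Byte 4: 0x8F = 10001111 (10xxxxxx ✓), payload 001111.
Concatenate: 000011101010100001111 = 0x1D50F (21 bits → U+1D50F).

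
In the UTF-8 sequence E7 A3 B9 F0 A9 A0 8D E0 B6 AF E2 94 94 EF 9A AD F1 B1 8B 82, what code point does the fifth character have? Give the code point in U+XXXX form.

U+F6AD

Offset 0: leading byte 0xE7 = 11100111 → 3-byte char #1 = E7 A3 B9.
Offset 3: leading byte 0xF0 = 11110000 → 4-byte char #2 = F0 A9 A0 8D.
Offset 7: leading byte 0xE0 = 11100000 → 3-byte char #3 = E0 B6 AF.
Offset 10: leading byte 0xE2 = 11100010 → 3-byte char #4 = E2 94 94.
Offset 13: leading byte 0xEF = 11101111 → 3-byte char #5 = EF 9A AD.
Leading byte 0xEF = 11101111 matches 1110xxxx → 3-byte sequence.
Byte 1: 0xEF = 11101111, payload 1111 (4 bits).
Byte 2: 0x9A = 10011010 (10xxxxxx ✓), payload 011010.
Byte 3: 0xAD = 10101101 (10xxxxxx ✓), payload 101101.
Concatenate: 1111011010101101 = 0xF6AD (16 bits → U+F6AD).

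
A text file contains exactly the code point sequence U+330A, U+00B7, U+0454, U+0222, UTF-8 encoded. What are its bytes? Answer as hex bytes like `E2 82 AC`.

U+330A: 3-byte form → E3 8C 8A.
U+00B7: 2-byte form → C2 B7.
U+0454: 2-byte form → D1 94.
U+0222: 2-byte form → C8 A2.
Concatenated (9 bytes): E3 8C 8A C2 B7 D1 94 C8 A2.

E3 8C 8A C2 B7 D1 94 C8 A2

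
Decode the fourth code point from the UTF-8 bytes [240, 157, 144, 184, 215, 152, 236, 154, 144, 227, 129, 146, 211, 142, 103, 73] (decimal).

Offset 0: leading byte 0xF0 = 11110000 → 4-byte char #1 = F0 9D 90 B8.
Offset 4: leading byte 0xD7 = 11010111 → 2-byte char #2 = D7 98.
Offset 6: leading byte 0xEC = 11101100 → 3-byte char #3 = EC 9A 90.
Offset 9: leading byte 0xE3 = 11100011 → 3-byte char #4 = E3 81 92.
Leading byte 0xE3 = 11100011 matches 1110xxxx → 3-byte sequence.
Byte 1: 0xE3 = 11100011, payload 0011 (4 bits).
Byte 2: 0x81 = 10000001 (10xxxxxx ✓), payload 000001.
Byte 3: 0x92 = 10010010 (10xxxxxx ✓), payload 010010.
Concatenate: 0011000001010010 = 0x3052 (16 bits → U+3052).

U+3052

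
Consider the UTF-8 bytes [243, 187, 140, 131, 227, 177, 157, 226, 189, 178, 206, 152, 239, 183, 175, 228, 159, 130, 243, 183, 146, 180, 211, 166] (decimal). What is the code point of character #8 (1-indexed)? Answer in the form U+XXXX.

U+04E6

Offset 0: leading byte 0xF3 = 11110011 → 4-byte char #1 = F3 BB 8C 83.
Offset 4: leading byte 0xE3 = 11100011 → 3-byte char #2 = E3 B1 9D.
Offset 7: leading byte 0xE2 = 11100010 → 3-byte char #3 = E2 BD B2.
Offset 10: leading byte 0xCE = 11001110 → 2-byte char #4 = CE 98.
Offset 12: leading byte 0xEF = 11101111 → 3-byte char #5 = EF B7 AF.
Offset 15: leading byte 0xE4 = 11100100 → 3-byte char #6 = E4 9F 82.
Offset 18: leading byte 0xF3 = 11110011 → 4-byte char #7 = F3 B7 92 B4.
Offset 22: leading byte 0xD3 = 11010011 → 2-byte char #8 = D3 A6.
Leading byte 0xD3 = 11010011 matches 110xxxxx → 2-byte sequence.
Byte 1: 0xD3 = 11010011, payload 10011 (5 bits).
Byte 2: 0xA6 = 10100110 (10xxxxxx ✓), payload 100110.
Concatenate: 10011100110 = 0x4E6 (11 bits → U+04E6).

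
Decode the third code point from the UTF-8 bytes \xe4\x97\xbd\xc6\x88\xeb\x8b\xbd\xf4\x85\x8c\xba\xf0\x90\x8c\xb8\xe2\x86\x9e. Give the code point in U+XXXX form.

Offset 0: leading byte 0xE4 = 11100100 → 3-byte char #1 = E4 97 BD.
Offset 3: leading byte 0xC6 = 11000110 → 2-byte char #2 = C6 88.
Offset 5: leading byte 0xEB = 11101011 → 3-byte char #3 = EB 8B BD.
Leading byte 0xEB = 11101011 matches 1110xxxx → 3-byte sequence.
Byte 1: 0xEB = 11101011, payload 1011 (4 bits).
Byte 2: 0x8B = 10001011 (10xxxxxx ✓), payload 001011.
Byte 3: 0xBD = 10111101 (10xxxxxx ✓), payload 111101.
Concatenate: 1011001011111101 = 0xB2FD (16 bits → U+B2FD).

U+B2FD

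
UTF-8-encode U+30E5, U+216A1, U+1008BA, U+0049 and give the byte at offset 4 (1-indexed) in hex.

0xF0

1-indexed offset 4 is 0-indexed offset 3.
U+30E5 → 3-byte form E3 83 A5 at offsets 0–2.
U+216A1 → 4-byte form F0 A1 9A A1 at offsets 3–6.
Offset 3 falls in char 2's range; it's byte 1 of F0 A1 9A A1 = 0xF0.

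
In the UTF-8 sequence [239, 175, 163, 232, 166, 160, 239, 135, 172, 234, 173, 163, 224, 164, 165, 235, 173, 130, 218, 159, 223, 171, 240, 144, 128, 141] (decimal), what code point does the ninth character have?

U+1000D

Offset 0: leading byte 0xEF = 11101111 → 3-byte char #1 = EF AF A3.
Offset 3: leading byte 0xE8 = 11101000 → 3-byte char #2 = E8 A6 A0.
Offset 6: leading byte 0xEF = 11101111 → 3-byte char #3 = EF 87 AC.
Offset 9: leading byte 0xEA = 11101010 → 3-byte char #4 = EA AD A3.
Offset 12: leading byte 0xE0 = 11100000 → 3-byte char #5 = E0 A4 A5.
Offset 15: leading byte 0xEB = 11101011 → 3-byte char #6 = EB AD 82.
Offset 18: leading byte 0xDA = 11011010 → 2-byte char #7 = DA 9F.
Offset 20: leading byte 0xDF = 11011111 → 2-byte char #8 = DF AB.
Offset 22: leading byte 0xF0 = 11110000 → 4-byte char #9 = F0 90 80 8D.
Leading byte 0xF0 = 11110000 matches 11110xxx → 4-byte sequence.
Byte 1: 0xF0 = 11110000, payload 000 (3 bits).
Byte 2: 0x90 = 10010000 (10xxxxxx ✓), payload 010000.
Byte 3: 0x80 = 10000000 (10xxxxxx ✓), payload 000000.
Byte 4: 0x8D = 10001101 (10xxxxxx ✓), payload 001101.
Concatenate: 000010000000000001101 = 0x1000D (21 bits → U+1000D).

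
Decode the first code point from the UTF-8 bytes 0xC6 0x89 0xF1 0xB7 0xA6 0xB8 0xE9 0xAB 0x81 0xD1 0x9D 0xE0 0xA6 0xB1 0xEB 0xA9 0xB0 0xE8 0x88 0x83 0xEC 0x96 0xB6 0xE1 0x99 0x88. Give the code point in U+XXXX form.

Offset 0: leading byte 0xC6 = 11000110 → 2-byte char #1 = C6 89.
Leading byte 0xC6 = 11000110 matches 110xxxxx → 2-byte sequence.
Byte 1: 0xC6 = 11000110, payload 00110 (5 bits).
Byte 2: 0x89 = 10001001 (10xxxxxx ✓), payload 001001.
Concatenate: 00110001001 = 0x189 (11 bits → U+0189).

U+0189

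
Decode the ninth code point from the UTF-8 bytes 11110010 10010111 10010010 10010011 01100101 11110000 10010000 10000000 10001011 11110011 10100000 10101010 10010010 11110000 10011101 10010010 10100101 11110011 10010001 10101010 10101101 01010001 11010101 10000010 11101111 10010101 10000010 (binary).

U+F542

Offset 0: leading byte 0xF2 = 11110010 → 4-byte char #1 = F2 97 92 93.
Offset 4: leading byte 0x65 = 01100101 → 1-byte char #2 = 65.
Offset 5: leading byte 0xF0 = 11110000 → 4-byte char #3 = F0 90 80 8B.
Offset 9: leading byte 0xF3 = 11110011 → 4-byte char #4 = F3 A0 AA 92.
Offset 13: leading byte 0xF0 = 11110000 → 4-byte char #5 = F0 9D 92 A5.
Offset 17: leading byte 0xF3 = 11110011 → 4-byte char #6 = F3 91 AA AD.
Offset 21: leading byte 0x51 = 01010001 → 1-byte char #7 = 51.
Offset 22: leading byte 0xD5 = 11010101 → 2-byte char #8 = D5 82.
Offset 24: leading byte 0xEF = 11101111 → 3-byte char #9 = EF 95 82.
Leading byte 0xEF = 11101111 matches 1110xxxx → 3-byte sequence.
Byte 1: 0xEF = 11101111, payload 1111 (4 bits).
Byte 2: 0x95 = 10010101 (10xxxxxx ✓), payload 010101.
Byte 3: 0x82 = 10000010 (10xxxxxx ✓), payload 000010.
Concatenate: 1111010101000010 = 0xF542 (16 bits → U+F542).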